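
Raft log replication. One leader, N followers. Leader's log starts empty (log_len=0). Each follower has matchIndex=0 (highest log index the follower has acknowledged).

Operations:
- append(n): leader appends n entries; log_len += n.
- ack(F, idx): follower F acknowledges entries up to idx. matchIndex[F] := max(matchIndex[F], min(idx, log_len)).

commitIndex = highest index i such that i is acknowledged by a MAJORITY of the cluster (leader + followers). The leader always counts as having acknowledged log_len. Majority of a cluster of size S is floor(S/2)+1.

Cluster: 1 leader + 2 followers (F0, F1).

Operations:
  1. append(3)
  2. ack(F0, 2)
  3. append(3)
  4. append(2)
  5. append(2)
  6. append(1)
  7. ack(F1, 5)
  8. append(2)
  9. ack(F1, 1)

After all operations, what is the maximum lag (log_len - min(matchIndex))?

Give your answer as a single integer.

Op 1: append 3 -> log_len=3
Op 2: F0 acks idx 2 -> match: F0=2 F1=0; commitIndex=2
Op 3: append 3 -> log_len=6
Op 4: append 2 -> log_len=8
Op 5: append 2 -> log_len=10
Op 6: append 1 -> log_len=11
Op 7: F1 acks idx 5 -> match: F0=2 F1=5; commitIndex=5
Op 8: append 2 -> log_len=13
Op 9: F1 acks idx 1 -> match: F0=2 F1=5; commitIndex=5

Answer: 11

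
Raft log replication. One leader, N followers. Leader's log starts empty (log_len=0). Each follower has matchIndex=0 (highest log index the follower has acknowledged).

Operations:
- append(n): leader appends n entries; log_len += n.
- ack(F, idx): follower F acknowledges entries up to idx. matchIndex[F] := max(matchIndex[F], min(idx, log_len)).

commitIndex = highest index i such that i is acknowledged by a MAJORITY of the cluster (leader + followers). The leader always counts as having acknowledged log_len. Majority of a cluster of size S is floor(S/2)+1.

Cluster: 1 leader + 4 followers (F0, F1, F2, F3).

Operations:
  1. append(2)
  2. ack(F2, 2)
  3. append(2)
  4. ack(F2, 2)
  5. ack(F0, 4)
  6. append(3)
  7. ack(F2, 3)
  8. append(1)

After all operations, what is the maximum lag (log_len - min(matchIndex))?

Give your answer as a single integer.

Answer: 8

Derivation:
Op 1: append 2 -> log_len=2
Op 2: F2 acks idx 2 -> match: F0=0 F1=0 F2=2 F3=0; commitIndex=0
Op 3: append 2 -> log_len=4
Op 4: F2 acks idx 2 -> match: F0=0 F1=0 F2=2 F3=0; commitIndex=0
Op 5: F0 acks idx 4 -> match: F0=4 F1=0 F2=2 F3=0; commitIndex=2
Op 6: append 3 -> log_len=7
Op 7: F2 acks idx 3 -> match: F0=4 F1=0 F2=3 F3=0; commitIndex=3
Op 8: append 1 -> log_len=8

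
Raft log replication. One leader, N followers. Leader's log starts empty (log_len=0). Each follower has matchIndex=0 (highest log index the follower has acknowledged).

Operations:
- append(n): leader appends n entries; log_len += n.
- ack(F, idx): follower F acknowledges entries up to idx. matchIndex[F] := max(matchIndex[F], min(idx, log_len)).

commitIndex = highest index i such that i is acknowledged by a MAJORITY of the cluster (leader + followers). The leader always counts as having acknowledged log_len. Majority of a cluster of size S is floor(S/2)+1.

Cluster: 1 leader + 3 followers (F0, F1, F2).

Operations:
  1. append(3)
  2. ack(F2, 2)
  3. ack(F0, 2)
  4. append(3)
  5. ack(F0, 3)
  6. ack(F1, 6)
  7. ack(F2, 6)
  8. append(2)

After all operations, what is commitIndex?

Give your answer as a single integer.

Answer: 6

Derivation:
Op 1: append 3 -> log_len=3
Op 2: F2 acks idx 2 -> match: F0=0 F1=0 F2=2; commitIndex=0
Op 3: F0 acks idx 2 -> match: F0=2 F1=0 F2=2; commitIndex=2
Op 4: append 3 -> log_len=6
Op 5: F0 acks idx 3 -> match: F0=3 F1=0 F2=2; commitIndex=2
Op 6: F1 acks idx 6 -> match: F0=3 F1=6 F2=2; commitIndex=3
Op 7: F2 acks idx 6 -> match: F0=3 F1=6 F2=6; commitIndex=6
Op 8: append 2 -> log_len=8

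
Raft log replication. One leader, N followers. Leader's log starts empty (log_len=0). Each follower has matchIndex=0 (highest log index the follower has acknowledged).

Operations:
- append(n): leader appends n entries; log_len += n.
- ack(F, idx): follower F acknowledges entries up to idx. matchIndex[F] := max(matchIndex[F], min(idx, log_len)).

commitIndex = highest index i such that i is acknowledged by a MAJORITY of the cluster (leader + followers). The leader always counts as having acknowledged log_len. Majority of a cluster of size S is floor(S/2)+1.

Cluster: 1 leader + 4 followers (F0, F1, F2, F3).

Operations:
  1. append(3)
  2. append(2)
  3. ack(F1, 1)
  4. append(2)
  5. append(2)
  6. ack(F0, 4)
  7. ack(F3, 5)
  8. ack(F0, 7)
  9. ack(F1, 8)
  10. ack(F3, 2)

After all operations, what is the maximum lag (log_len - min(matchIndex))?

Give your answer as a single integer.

Answer: 9

Derivation:
Op 1: append 3 -> log_len=3
Op 2: append 2 -> log_len=5
Op 3: F1 acks idx 1 -> match: F0=0 F1=1 F2=0 F3=0; commitIndex=0
Op 4: append 2 -> log_len=7
Op 5: append 2 -> log_len=9
Op 6: F0 acks idx 4 -> match: F0=4 F1=1 F2=0 F3=0; commitIndex=1
Op 7: F3 acks idx 5 -> match: F0=4 F1=1 F2=0 F3=5; commitIndex=4
Op 8: F0 acks idx 7 -> match: F0=7 F1=1 F2=0 F3=5; commitIndex=5
Op 9: F1 acks idx 8 -> match: F0=7 F1=8 F2=0 F3=5; commitIndex=7
Op 10: F3 acks idx 2 -> match: F0=7 F1=8 F2=0 F3=5; commitIndex=7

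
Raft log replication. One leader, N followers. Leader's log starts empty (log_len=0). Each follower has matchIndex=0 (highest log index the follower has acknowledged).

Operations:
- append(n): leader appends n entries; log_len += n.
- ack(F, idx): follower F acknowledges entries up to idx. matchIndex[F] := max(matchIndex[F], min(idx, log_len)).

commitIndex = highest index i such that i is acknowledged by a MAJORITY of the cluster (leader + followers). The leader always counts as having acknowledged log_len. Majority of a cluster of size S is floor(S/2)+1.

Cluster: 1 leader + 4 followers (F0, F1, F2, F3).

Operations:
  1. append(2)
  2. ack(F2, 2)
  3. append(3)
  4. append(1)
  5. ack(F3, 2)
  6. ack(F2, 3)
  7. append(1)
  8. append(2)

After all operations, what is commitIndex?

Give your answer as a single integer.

Answer: 2

Derivation:
Op 1: append 2 -> log_len=2
Op 2: F2 acks idx 2 -> match: F0=0 F1=0 F2=2 F3=0; commitIndex=0
Op 3: append 3 -> log_len=5
Op 4: append 1 -> log_len=6
Op 5: F3 acks idx 2 -> match: F0=0 F1=0 F2=2 F3=2; commitIndex=2
Op 6: F2 acks idx 3 -> match: F0=0 F1=0 F2=3 F3=2; commitIndex=2
Op 7: append 1 -> log_len=7
Op 8: append 2 -> log_len=9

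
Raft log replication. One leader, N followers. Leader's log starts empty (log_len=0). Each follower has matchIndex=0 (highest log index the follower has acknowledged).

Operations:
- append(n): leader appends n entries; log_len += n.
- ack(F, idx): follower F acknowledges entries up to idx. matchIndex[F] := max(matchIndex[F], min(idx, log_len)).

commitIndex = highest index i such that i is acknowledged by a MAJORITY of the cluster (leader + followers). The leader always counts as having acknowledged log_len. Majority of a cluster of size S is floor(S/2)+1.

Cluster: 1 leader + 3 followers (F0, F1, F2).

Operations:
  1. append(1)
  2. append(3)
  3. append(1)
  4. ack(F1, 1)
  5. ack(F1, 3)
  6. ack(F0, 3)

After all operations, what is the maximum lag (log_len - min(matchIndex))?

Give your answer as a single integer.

Answer: 5

Derivation:
Op 1: append 1 -> log_len=1
Op 2: append 3 -> log_len=4
Op 3: append 1 -> log_len=5
Op 4: F1 acks idx 1 -> match: F0=0 F1=1 F2=0; commitIndex=0
Op 5: F1 acks idx 3 -> match: F0=0 F1=3 F2=0; commitIndex=0
Op 6: F0 acks idx 3 -> match: F0=3 F1=3 F2=0; commitIndex=3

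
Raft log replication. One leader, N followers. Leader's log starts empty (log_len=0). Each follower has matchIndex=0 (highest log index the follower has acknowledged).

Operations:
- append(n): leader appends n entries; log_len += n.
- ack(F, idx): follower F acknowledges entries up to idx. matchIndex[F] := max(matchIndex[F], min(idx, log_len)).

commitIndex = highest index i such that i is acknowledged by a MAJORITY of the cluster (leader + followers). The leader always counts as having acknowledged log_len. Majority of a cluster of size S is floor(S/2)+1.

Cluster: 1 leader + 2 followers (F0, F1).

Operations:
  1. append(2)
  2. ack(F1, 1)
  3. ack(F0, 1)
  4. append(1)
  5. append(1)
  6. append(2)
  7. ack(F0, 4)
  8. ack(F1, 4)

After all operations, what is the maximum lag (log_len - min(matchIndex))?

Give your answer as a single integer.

Answer: 2

Derivation:
Op 1: append 2 -> log_len=2
Op 2: F1 acks idx 1 -> match: F0=0 F1=1; commitIndex=1
Op 3: F0 acks idx 1 -> match: F0=1 F1=1; commitIndex=1
Op 4: append 1 -> log_len=3
Op 5: append 1 -> log_len=4
Op 6: append 2 -> log_len=6
Op 7: F0 acks idx 4 -> match: F0=4 F1=1; commitIndex=4
Op 8: F1 acks idx 4 -> match: F0=4 F1=4; commitIndex=4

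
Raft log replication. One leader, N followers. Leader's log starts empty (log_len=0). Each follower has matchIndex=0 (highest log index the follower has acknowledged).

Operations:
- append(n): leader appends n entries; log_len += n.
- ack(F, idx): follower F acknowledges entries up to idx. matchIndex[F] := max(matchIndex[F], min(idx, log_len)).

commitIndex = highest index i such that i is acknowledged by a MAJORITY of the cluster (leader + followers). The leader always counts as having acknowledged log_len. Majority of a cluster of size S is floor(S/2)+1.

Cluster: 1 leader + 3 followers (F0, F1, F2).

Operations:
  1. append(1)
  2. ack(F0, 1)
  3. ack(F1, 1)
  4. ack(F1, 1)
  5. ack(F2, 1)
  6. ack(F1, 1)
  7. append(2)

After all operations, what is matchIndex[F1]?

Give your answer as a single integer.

Answer: 1

Derivation:
Op 1: append 1 -> log_len=1
Op 2: F0 acks idx 1 -> match: F0=1 F1=0 F2=0; commitIndex=0
Op 3: F1 acks idx 1 -> match: F0=1 F1=1 F2=0; commitIndex=1
Op 4: F1 acks idx 1 -> match: F0=1 F1=1 F2=0; commitIndex=1
Op 5: F2 acks idx 1 -> match: F0=1 F1=1 F2=1; commitIndex=1
Op 6: F1 acks idx 1 -> match: F0=1 F1=1 F2=1; commitIndex=1
Op 7: append 2 -> log_len=3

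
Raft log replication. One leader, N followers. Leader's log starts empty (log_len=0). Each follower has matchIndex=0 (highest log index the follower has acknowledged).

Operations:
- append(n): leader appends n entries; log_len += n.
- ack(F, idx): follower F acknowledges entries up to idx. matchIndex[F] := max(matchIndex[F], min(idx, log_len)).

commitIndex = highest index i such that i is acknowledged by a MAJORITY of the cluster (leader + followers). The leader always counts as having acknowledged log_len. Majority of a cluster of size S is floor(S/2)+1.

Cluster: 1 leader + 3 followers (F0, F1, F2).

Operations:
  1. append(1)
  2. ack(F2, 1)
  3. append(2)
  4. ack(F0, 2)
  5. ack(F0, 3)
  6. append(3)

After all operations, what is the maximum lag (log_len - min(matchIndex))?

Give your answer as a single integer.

Op 1: append 1 -> log_len=1
Op 2: F2 acks idx 1 -> match: F0=0 F1=0 F2=1; commitIndex=0
Op 3: append 2 -> log_len=3
Op 4: F0 acks idx 2 -> match: F0=2 F1=0 F2=1; commitIndex=1
Op 5: F0 acks idx 3 -> match: F0=3 F1=0 F2=1; commitIndex=1
Op 6: append 3 -> log_len=6

Answer: 6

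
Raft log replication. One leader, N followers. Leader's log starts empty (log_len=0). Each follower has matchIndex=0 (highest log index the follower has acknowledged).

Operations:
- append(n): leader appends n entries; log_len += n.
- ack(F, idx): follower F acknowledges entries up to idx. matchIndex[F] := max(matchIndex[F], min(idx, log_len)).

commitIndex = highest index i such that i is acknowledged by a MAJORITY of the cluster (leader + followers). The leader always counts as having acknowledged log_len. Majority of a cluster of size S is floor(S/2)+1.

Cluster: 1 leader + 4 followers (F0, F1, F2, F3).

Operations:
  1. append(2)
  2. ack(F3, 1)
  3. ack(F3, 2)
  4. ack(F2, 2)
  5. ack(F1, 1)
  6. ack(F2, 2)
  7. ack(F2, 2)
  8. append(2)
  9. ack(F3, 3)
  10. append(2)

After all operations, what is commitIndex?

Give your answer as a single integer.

Answer: 2

Derivation:
Op 1: append 2 -> log_len=2
Op 2: F3 acks idx 1 -> match: F0=0 F1=0 F2=0 F3=1; commitIndex=0
Op 3: F3 acks idx 2 -> match: F0=0 F1=0 F2=0 F3=2; commitIndex=0
Op 4: F2 acks idx 2 -> match: F0=0 F1=0 F2=2 F3=2; commitIndex=2
Op 5: F1 acks idx 1 -> match: F0=0 F1=1 F2=2 F3=2; commitIndex=2
Op 6: F2 acks idx 2 -> match: F0=0 F1=1 F2=2 F3=2; commitIndex=2
Op 7: F2 acks idx 2 -> match: F0=0 F1=1 F2=2 F3=2; commitIndex=2
Op 8: append 2 -> log_len=4
Op 9: F3 acks idx 3 -> match: F0=0 F1=1 F2=2 F3=3; commitIndex=2
Op 10: append 2 -> log_len=6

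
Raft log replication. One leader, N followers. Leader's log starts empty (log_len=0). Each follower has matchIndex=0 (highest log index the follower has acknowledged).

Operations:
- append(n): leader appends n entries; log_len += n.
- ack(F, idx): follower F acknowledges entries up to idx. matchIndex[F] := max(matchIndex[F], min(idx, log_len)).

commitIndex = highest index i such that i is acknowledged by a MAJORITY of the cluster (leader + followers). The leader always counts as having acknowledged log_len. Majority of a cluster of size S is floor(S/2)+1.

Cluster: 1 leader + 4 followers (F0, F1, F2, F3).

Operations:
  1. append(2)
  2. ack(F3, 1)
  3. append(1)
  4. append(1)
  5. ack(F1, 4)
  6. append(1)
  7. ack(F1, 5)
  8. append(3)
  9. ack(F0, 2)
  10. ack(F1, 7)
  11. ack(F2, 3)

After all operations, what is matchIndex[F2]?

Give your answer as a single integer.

Answer: 3

Derivation:
Op 1: append 2 -> log_len=2
Op 2: F3 acks idx 1 -> match: F0=0 F1=0 F2=0 F3=1; commitIndex=0
Op 3: append 1 -> log_len=3
Op 4: append 1 -> log_len=4
Op 5: F1 acks idx 4 -> match: F0=0 F1=4 F2=0 F3=1; commitIndex=1
Op 6: append 1 -> log_len=5
Op 7: F1 acks idx 5 -> match: F0=0 F1=5 F2=0 F3=1; commitIndex=1
Op 8: append 3 -> log_len=8
Op 9: F0 acks idx 2 -> match: F0=2 F1=5 F2=0 F3=1; commitIndex=2
Op 10: F1 acks idx 7 -> match: F0=2 F1=7 F2=0 F3=1; commitIndex=2
Op 11: F2 acks idx 3 -> match: F0=2 F1=7 F2=3 F3=1; commitIndex=3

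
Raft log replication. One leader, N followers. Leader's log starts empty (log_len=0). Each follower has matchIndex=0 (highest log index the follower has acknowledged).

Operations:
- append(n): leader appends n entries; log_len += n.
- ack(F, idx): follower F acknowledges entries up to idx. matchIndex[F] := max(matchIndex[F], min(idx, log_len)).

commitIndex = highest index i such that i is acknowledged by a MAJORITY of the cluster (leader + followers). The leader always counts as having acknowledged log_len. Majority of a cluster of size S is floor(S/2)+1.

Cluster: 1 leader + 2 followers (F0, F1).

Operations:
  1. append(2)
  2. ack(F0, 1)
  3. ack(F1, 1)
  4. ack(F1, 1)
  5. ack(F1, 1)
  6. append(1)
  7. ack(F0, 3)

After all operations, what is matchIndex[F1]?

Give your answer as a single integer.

Answer: 1

Derivation:
Op 1: append 2 -> log_len=2
Op 2: F0 acks idx 1 -> match: F0=1 F1=0; commitIndex=1
Op 3: F1 acks idx 1 -> match: F0=1 F1=1; commitIndex=1
Op 4: F1 acks idx 1 -> match: F0=1 F1=1; commitIndex=1
Op 5: F1 acks idx 1 -> match: F0=1 F1=1; commitIndex=1
Op 6: append 1 -> log_len=3
Op 7: F0 acks idx 3 -> match: F0=3 F1=1; commitIndex=3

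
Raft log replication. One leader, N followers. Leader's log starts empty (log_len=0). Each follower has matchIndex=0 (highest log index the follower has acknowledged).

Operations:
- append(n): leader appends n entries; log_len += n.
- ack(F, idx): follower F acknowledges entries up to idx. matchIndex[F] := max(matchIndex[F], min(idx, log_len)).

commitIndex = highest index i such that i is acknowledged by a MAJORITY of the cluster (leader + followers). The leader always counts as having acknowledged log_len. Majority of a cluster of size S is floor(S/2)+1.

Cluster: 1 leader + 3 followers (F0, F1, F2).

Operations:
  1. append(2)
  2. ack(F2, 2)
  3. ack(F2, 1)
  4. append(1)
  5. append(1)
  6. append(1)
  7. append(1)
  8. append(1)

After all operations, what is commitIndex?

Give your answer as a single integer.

Op 1: append 2 -> log_len=2
Op 2: F2 acks idx 2 -> match: F0=0 F1=0 F2=2; commitIndex=0
Op 3: F2 acks idx 1 -> match: F0=0 F1=0 F2=2; commitIndex=0
Op 4: append 1 -> log_len=3
Op 5: append 1 -> log_len=4
Op 6: append 1 -> log_len=5
Op 7: append 1 -> log_len=6
Op 8: append 1 -> log_len=7

Answer: 0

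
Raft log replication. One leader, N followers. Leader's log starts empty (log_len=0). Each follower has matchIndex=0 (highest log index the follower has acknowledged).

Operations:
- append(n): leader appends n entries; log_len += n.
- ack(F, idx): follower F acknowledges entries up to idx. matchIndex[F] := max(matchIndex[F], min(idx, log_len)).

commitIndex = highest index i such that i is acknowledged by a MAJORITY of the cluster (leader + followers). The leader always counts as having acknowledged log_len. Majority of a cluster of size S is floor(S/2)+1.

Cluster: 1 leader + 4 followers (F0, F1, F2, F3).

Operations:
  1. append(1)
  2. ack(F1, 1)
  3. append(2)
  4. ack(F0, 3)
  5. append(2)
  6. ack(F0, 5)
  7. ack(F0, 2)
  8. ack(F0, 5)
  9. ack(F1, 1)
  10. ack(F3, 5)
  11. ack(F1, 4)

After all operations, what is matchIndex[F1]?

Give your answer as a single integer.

Op 1: append 1 -> log_len=1
Op 2: F1 acks idx 1 -> match: F0=0 F1=1 F2=0 F3=0; commitIndex=0
Op 3: append 2 -> log_len=3
Op 4: F0 acks idx 3 -> match: F0=3 F1=1 F2=0 F3=0; commitIndex=1
Op 5: append 2 -> log_len=5
Op 6: F0 acks idx 5 -> match: F0=5 F1=1 F2=0 F3=0; commitIndex=1
Op 7: F0 acks idx 2 -> match: F0=5 F1=1 F2=0 F3=0; commitIndex=1
Op 8: F0 acks idx 5 -> match: F0=5 F1=1 F2=0 F3=0; commitIndex=1
Op 9: F1 acks idx 1 -> match: F0=5 F1=1 F2=0 F3=0; commitIndex=1
Op 10: F3 acks idx 5 -> match: F0=5 F1=1 F2=0 F3=5; commitIndex=5
Op 11: F1 acks idx 4 -> match: F0=5 F1=4 F2=0 F3=5; commitIndex=5

Answer: 4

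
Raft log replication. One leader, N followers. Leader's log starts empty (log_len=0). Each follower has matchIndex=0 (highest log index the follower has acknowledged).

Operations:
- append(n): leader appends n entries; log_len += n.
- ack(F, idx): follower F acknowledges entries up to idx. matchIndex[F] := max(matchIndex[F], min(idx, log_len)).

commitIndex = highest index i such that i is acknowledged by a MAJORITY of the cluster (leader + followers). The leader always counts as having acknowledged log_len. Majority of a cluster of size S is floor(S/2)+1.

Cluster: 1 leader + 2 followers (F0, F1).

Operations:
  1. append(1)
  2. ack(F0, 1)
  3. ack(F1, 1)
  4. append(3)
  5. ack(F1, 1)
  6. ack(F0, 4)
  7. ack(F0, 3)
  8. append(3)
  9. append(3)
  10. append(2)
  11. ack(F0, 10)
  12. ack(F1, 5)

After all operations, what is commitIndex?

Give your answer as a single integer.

Op 1: append 1 -> log_len=1
Op 2: F0 acks idx 1 -> match: F0=1 F1=0; commitIndex=1
Op 3: F1 acks idx 1 -> match: F0=1 F1=1; commitIndex=1
Op 4: append 3 -> log_len=4
Op 5: F1 acks idx 1 -> match: F0=1 F1=1; commitIndex=1
Op 6: F0 acks idx 4 -> match: F0=4 F1=1; commitIndex=4
Op 7: F0 acks idx 3 -> match: F0=4 F1=1; commitIndex=4
Op 8: append 3 -> log_len=7
Op 9: append 3 -> log_len=10
Op 10: append 2 -> log_len=12
Op 11: F0 acks idx 10 -> match: F0=10 F1=1; commitIndex=10
Op 12: F1 acks idx 5 -> match: F0=10 F1=5; commitIndex=10

Answer: 10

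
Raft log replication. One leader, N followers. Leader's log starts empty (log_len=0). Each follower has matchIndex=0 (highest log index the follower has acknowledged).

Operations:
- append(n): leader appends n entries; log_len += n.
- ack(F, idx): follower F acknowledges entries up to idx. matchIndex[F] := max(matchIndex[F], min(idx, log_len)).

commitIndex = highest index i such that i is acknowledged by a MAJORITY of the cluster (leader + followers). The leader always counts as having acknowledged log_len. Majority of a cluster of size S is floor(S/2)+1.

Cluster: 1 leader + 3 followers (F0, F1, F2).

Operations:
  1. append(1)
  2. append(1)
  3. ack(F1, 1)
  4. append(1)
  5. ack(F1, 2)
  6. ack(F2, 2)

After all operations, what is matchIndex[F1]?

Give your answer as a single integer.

Answer: 2

Derivation:
Op 1: append 1 -> log_len=1
Op 2: append 1 -> log_len=2
Op 3: F1 acks idx 1 -> match: F0=0 F1=1 F2=0; commitIndex=0
Op 4: append 1 -> log_len=3
Op 5: F1 acks idx 2 -> match: F0=0 F1=2 F2=0; commitIndex=0
Op 6: F2 acks idx 2 -> match: F0=0 F1=2 F2=2; commitIndex=2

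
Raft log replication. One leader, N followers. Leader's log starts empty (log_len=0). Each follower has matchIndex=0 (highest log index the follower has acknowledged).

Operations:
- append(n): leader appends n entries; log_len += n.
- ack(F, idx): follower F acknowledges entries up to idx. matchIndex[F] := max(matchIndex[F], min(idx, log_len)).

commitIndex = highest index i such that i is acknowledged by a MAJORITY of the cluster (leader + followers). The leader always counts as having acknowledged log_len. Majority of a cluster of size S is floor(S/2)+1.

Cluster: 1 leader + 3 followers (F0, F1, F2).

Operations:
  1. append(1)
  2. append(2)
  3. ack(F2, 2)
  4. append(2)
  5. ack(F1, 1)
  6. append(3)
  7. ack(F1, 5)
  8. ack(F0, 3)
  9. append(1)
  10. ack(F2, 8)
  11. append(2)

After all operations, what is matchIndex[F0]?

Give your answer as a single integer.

Answer: 3

Derivation:
Op 1: append 1 -> log_len=1
Op 2: append 2 -> log_len=3
Op 3: F2 acks idx 2 -> match: F0=0 F1=0 F2=2; commitIndex=0
Op 4: append 2 -> log_len=5
Op 5: F1 acks idx 1 -> match: F0=0 F1=1 F2=2; commitIndex=1
Op 6: append 3 -> log_len=8
Op 7: F1 acks idx 5 -> match: F0=0 F1=5 F2=2; commitIndex=2
Op 8: F0 acks idx 3 -> match: F0=3 F1=5 F2=2; commitIndex=3
Op 9: append 1 -> log_len=9
Op 10: F2 acks idx 8 -> match: F0=3 F1=5 F2=8; commitIndex=5
Op 11: append 2 -> log_len=11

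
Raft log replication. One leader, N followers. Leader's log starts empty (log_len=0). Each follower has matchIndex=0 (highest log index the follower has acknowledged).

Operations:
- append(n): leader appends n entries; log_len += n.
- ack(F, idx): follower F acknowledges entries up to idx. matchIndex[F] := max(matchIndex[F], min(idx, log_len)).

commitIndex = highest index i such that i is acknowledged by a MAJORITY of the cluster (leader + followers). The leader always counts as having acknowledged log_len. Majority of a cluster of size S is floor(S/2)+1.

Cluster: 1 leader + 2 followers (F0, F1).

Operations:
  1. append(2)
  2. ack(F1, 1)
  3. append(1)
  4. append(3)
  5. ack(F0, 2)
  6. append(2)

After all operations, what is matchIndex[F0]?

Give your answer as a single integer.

Op 1: append 2 -> log_len=2
Op 2: F1 acks idx 1 -> match: F0=0 F1=1; commitIndex=1
Op 3: append 1 -> log_len=3
Op 4: append 3 -> log_len=6
Op 5: F0 acks idx 2 -> match: F0=2 F1=1; commitIndex=2
Op 6: append 2 -> log_len=8

Answer: 2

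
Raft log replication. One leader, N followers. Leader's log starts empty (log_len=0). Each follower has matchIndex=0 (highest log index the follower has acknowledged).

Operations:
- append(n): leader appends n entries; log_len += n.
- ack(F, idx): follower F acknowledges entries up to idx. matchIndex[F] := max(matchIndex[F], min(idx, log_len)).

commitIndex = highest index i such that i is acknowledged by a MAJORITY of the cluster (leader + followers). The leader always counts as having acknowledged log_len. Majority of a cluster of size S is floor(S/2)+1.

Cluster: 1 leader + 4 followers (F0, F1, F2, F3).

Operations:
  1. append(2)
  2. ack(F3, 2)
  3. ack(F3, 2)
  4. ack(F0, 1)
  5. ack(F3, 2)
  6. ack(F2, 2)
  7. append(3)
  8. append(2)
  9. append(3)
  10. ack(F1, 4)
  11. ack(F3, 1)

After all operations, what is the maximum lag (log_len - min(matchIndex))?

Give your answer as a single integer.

Answer: 9

Derivation:
Op 1: append 2 -> log_len=2
Op 2: F3 acks idx 2 -> match: F0=0 F1=0 F2=0 F3=2; commitIndex=0
Op 3: F3 acks idx 2 -> match: F0=0 F1=0 F2=0 F3=2; commitIndex=0
Op 4: F0 acks idx 1 -> match: F0=1 F1=0 F2=0 F3=2; commitIndex=1
Op 5: F3 acks idx 2 -> match: F0=1 F1=0 F2=0 F3=2; commitIndex=1
Op 6: F2 acks idx 2 -> match: F0=1 F1=0 F2=2 F3=2; commitIndex=2
Op 7: append 3 -> log_len=5
Op 8: append 2 -> log_len=7
Op 9: append 3 -> log_len=10
Op 10: F1 acks idx 4 -> match: F0=1 F1=4 F2=2 F3=2; commitIndex=2
Op 11: F3 acks idx 1 -> match: F0=1 F1=4 F2=2 F3=2; commitIndex=2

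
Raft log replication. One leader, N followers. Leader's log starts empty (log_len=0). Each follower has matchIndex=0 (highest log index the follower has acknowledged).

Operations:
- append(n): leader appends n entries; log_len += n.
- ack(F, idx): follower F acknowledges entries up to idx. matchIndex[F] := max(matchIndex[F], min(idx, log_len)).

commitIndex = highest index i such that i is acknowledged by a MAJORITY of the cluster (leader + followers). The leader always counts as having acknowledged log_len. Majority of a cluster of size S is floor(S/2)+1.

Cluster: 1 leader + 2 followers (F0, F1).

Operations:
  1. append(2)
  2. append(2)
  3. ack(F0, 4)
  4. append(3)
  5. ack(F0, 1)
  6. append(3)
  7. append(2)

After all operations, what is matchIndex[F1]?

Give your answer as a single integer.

Op 1: append 2 -> log_len=2
Op 2: append 2 -> log_len=4
Op 3: F0 acks idx 4 -> match: F0=4 F1=0; commitIndex=4
Op 4: append 3 -> log_len=7
Op 5: F0 acks idx 1 -> match: F0=4 F1=0; commitIndex=4
Op 6: append 3 -> log_len=10
Op 7: append 2 -> log_len=12

Answer: 0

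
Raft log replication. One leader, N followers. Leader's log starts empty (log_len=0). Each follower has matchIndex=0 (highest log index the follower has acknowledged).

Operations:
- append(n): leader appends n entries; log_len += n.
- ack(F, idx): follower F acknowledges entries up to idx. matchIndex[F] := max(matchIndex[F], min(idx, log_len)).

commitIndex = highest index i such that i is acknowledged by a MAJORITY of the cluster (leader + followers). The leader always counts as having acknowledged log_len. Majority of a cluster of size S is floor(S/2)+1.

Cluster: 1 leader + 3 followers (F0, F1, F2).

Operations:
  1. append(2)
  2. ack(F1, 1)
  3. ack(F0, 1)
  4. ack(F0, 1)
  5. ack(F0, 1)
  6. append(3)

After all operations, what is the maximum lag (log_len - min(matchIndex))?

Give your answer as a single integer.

Answer: 5

Derivation:
Op 1: append 2 -> log_len=2
Op 2: F1 acks idx 1 -> match: F0=0 F1=1 F2=0; commitIndex=0
Op 3: F0 acks idx 1 -> match: F0=1 F1=1 F2=0; commitIndex=1
Op 4: F0 acks idx 1 -> match: F0=1 F1=1 F2=0; commitIndex=1
Op 5: F0 acks idx 1 -> match: F0=1 F1=1 F2=0; commitIndex=1
Op 6: append 3 -> log_len=5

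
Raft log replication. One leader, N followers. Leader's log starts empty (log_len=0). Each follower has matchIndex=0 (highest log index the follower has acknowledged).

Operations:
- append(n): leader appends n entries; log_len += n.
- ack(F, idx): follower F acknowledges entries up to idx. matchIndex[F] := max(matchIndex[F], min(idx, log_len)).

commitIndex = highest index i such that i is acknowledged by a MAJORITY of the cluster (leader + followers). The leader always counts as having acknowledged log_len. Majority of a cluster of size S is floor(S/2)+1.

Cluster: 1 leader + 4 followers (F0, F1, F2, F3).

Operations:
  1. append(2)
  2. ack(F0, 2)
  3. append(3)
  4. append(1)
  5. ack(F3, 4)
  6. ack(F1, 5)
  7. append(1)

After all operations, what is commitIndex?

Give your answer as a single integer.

Answer: 4

Derivation:
Op 1: append 2 -> log_len=2
Op 2: F0 acks idx 2 -> match: F0=2 F1=0 F2=0 F3=0; commitIndex=0
Op 3: append 3 -> log_len=5
Op 4: append 1 -> log_len=6
Op 5: F3 acks idx 4 -> match: F0=2 F1=0 F2=0 F3=4; commitIndex=2
Op 6: F1 acks idx 5 -> match: F0=2 F1=5 F2=0 F3=4; commitIndex=4
Op 7: append 1 -> log_len=7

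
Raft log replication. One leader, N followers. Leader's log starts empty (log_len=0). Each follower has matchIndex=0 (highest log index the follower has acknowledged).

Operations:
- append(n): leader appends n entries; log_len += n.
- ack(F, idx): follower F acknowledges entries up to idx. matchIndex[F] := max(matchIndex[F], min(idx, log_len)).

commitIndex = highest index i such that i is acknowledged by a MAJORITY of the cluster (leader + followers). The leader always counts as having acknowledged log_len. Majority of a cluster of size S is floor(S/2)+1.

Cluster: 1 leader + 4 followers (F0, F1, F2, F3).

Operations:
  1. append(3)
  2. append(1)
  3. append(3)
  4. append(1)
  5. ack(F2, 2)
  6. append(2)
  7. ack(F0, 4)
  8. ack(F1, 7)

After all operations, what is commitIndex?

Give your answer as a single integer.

Answer: 4

Derivation:
Op 1: append 3 -> log_len=3
Op 2: append 1 -> log_len=4
Op 3: append 3 -> log_len=7
Op 4: append 1 -> log_len=8
Op 5: F2 acks idx 2 -> match: F0=0 F1=0 F2=2 F3=0; commitIndex=0
Op 6: append 2 -> log_len=10
Op 7: F0 acks idx 4 -> match: F0=4 F1=0 F2=2 F3=0; commitIndex=2
Op 8: F1 acks idx 7 -> match: F0=4 F1=7 F2=2 F3=0; commitIndex=4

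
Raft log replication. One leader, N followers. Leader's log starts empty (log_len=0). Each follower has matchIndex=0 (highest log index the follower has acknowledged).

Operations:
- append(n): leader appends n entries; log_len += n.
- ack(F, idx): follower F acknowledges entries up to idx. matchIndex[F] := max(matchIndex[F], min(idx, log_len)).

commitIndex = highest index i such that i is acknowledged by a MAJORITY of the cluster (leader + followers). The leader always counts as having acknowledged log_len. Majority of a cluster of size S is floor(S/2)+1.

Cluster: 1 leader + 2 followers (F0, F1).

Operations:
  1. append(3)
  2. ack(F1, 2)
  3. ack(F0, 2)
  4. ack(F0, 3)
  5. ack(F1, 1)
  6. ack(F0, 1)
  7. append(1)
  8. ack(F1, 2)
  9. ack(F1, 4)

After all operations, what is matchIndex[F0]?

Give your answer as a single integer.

Op 1: append 3 -> log_len=3
Op 2: F1 acks idx 2 -> match: F0=0 F1=2; commitIndex=2
Op 3: F0 acks idx 2 -> match: F0=2 F1=2; commitIndex=2
Op 4: F0 acks idx 3 -> match: F0=3 F1=2; commitIndex=3
Op 5: F1 acks idx 1 -> match: F0=3 F1=2; commitIndex=3
Op 6: F0 acks idx 1 -> match: F0=3 F1=2; commitIndex=3
Op 7: append 1 -> log_len=4
Op 8: F1 acks idx 2 -> match: F0=3 F1=2; commitIndex=3
Op 9: F1 acks idx 4 -> match: F0=3 F1=4; commitIndex=4

Answer: 3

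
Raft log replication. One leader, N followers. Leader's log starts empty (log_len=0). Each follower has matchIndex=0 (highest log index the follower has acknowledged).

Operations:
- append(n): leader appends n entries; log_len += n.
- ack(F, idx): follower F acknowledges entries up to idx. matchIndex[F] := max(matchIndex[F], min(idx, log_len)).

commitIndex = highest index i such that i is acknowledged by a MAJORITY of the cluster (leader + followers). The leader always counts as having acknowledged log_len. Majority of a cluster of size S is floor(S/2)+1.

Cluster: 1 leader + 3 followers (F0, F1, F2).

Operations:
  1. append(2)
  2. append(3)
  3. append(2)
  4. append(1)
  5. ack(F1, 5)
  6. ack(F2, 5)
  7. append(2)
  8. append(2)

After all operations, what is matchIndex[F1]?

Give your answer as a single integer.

Op 1: append 2 -> log_len=2
Op 2: append 3 -> log_len=5
Op 3: append 2 -> log_len=7
Op 4: append 1 -> log_len=8
Op 5: F1 acks idx 5 -> match: F0=0 F1=5 F2=0; commitIndex=0
Op 6: F2 acks idx 5 -> match: F0=0 F1=5 F2=5; commitIndex=5
Op 7: append 2 -> log_len=10
Op 8: append 2 -> log_len=12

Answer: 5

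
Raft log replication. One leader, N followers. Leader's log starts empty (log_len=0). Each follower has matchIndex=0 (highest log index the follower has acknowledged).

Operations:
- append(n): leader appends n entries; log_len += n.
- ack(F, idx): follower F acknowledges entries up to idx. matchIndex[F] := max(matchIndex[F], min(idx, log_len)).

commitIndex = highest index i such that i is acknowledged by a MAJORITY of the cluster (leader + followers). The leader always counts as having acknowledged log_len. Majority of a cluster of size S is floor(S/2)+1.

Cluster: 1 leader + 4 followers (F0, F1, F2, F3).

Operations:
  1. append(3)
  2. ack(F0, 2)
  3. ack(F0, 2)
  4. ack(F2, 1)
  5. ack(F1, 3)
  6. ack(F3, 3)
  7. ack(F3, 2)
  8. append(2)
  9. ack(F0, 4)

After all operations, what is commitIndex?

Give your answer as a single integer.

Op 1: append 3 -> log_len=3
Op 2: F0 acks idx 2 -> match: F0=2 F1=0 F2=0 F3=0; commitIndex=0
Op 3: F0 acks idx 2 -> match: F0=2 F1=0 F2=0 F3=0; commitIndex=0
Op 4: F2 acks idx 1 -> match: F0=2 F1=0 F2=1 F3=0; commitIndex=1
Op 5: F1 acks idx 3 -> match: F0=2 F1=3 F2=1 F3=0; commitIndex=2
Op 6: F3 acks idx 3 -> match: F0=2 F1=3 F2=1 F3=3; commitIndex=3
Op 7: F3 acks idx 2 -> match: F0=2 F1=3 F2=1 F3=3; commitIndex=3
Op 8: append 2 -> log_len=5
Op 9: F0 acks idx 4 -> match: F0=4 F1=3 F2=1 F3=3; commitIndex=3

Answer: 3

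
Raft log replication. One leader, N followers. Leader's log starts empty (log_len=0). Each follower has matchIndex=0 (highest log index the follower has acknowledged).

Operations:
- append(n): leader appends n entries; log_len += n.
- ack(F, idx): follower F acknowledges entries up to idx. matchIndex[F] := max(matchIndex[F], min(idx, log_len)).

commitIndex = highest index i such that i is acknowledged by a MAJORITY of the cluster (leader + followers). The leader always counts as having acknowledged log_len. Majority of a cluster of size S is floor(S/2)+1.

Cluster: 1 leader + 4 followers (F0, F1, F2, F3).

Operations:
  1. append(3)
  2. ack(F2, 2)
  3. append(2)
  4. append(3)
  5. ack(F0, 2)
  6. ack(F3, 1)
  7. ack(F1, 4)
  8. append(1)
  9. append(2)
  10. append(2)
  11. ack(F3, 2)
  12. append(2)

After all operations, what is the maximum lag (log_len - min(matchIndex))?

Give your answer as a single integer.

Answer: 13

Derivation:
Op 1: append 3 -> log_len=3
Op 2: F2 acks idx 2 -> match: F0=0 F1=0 F2=2 F3=0; commitIndex=0
Op 3: append 2 -> log_len=5
Op 4: append 3 -> log_len=8
Op 5: F0 acks idx 2 -> match: F0=2 F1=0 F2=2 F3=0; commitIndex=2
Op 6: F3 acks idx 1 -> match: F0=2 F1=0 F2=2 F3=1; commitIndex=2
Op 7: F1 acks idx 4 -> match: F0=2 F1=4 F2=2 F3=1; commitIndex=2
Op 8: append 1 -> log_len=9
Op 9: append 2 -> log_len=11
Op 10: append 2 -> log_len=13
Op 11: F3 acks idx 2 -> match: F0=2 F1=4 F2=2 F3=2; commitIndex=2
Op 12: append 2 -> log_len=15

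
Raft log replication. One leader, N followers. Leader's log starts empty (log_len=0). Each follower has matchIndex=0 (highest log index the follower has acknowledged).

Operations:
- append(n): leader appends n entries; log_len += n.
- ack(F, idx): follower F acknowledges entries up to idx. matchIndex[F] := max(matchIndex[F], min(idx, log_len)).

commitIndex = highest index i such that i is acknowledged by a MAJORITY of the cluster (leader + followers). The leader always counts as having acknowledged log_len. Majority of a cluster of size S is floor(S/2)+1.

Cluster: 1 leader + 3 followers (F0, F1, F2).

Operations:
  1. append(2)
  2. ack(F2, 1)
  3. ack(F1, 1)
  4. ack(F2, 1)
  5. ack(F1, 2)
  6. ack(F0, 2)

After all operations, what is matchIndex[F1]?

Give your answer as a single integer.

Op 1: append 2 -> log_len=2
Op 2: F2 acks idx 1 -> match: F0=0 F1=0 F2=1; commitIndex=0
Op 3: F1 acks idx 1 -> match: F0=0 F1=1 F2=1; commitIndex=1
Op 4: F2 acks idx 1 -> match: F0=0 F1=1 F2=1; commitIndex=1
Op 5: F1 acks idx 2 -> match: F0=0 F1=2 F2=1; commitIndex=1
Op 6: F0 acks idx 2 -> match: F0=2 F1=2 F2=1; commitIndex=2

Answer: 2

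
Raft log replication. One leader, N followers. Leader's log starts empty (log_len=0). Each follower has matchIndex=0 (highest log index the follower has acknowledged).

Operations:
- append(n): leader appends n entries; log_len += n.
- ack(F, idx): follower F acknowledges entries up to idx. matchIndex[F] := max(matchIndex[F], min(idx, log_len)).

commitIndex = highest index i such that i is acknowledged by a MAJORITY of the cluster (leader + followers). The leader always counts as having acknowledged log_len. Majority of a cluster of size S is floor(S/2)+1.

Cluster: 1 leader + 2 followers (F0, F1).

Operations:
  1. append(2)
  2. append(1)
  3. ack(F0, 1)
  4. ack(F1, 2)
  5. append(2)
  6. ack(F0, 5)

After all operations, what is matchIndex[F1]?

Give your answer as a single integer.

Op 1: append 2 -> log_len=2
Op 2: append 1 -> log_len=3
Op 3: F0 acks idx 1 -> match: F0=1 F1=0; commitIndex=1
Op 4: F1 acks idx 2 -> match: F0=1 F1=2; commitIndex=2
Op 5: append 2 -> log_len=5
Op 6: F0 acks idx 5 -> match: F0=5 F1=2; commitIndex=5

Answer: 2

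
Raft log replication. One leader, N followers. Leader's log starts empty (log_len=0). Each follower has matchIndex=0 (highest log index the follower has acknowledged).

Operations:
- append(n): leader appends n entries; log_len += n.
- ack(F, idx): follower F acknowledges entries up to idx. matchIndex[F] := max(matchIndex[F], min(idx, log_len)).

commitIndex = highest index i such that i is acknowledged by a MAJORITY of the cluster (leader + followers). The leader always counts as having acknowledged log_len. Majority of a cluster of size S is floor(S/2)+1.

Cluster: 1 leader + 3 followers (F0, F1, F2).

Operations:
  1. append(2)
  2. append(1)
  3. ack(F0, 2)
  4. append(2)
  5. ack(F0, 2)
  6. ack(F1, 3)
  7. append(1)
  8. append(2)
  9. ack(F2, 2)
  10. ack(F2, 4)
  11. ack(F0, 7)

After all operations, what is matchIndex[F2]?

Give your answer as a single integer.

Answer: 4

Derivation:
Op 1: append 2 -> log_len=2
Op 2: append 1 -> log_len=3
Op 3: F0 acks idx 2 -> match: F0=2 F1=0 F2=0; commitIndex=0
Op 4: append 2 -> log_len=5
Op 5: F0 acks idx 2 -> match: F0=2 F1=0 F2=0; commitIndex=0
Op 6: F1 acks idx 3 -> match: F0=2 F1=3 F2=0; commitIndex=2
Op 7: append 1 -> log_len=6
Op 8: append 2 -> log_len=8
Op 9: F2 acks idx 2 -> match: F0=2 F1=3 F2=2; commitIndex=2
Op 10: F2 acks idx 4 -> match: F0=2 F1=3 F2=4; commitIndex=3
Op 11: F0 acks idx 7 -> match: F0=7 F1=3 F2=4; commitIndex=4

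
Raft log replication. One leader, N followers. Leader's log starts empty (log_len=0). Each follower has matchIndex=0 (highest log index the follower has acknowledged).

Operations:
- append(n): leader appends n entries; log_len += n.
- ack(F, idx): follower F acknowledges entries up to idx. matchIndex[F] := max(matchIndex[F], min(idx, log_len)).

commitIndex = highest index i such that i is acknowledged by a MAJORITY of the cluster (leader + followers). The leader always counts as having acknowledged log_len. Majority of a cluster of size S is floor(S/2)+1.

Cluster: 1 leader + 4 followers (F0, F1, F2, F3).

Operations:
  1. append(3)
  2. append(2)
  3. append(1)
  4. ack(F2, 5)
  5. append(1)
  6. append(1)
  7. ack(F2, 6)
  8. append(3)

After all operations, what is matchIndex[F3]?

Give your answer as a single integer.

Answer: 0

Derivation:
Op 1: append 3 -> log_len=3
Op 2: append 2 -> log_len=5
Op 3: append 1 -> log_len=6
Op 4: F2 acks idx 5 -> match: F0=0 F1=0 F2=5 F3=0; commitIndex=0
Op 5: append 1 -> log_len=7
Op 6: append 1 -> log_len=8
Op 7: F2 acks idx 6 -> match: F0=0 F1=0 F2=6 F3=0; commitIndex=0
Op 8: append 3 -> log_len=11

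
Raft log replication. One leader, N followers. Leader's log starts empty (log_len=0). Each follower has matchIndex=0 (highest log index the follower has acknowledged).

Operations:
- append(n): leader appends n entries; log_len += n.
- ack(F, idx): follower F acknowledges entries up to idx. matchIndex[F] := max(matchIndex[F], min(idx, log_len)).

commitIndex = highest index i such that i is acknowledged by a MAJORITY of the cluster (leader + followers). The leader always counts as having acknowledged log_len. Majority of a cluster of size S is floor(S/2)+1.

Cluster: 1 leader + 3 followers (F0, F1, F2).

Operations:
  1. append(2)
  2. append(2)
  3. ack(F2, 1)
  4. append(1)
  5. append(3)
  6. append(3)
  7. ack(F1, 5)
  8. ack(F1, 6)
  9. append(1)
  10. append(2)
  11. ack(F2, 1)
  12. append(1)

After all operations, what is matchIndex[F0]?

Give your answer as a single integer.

Answer: 0

Derivation:
Op 1: append 2 -> log_len=2
Op 2: append 2 -> log_len=4
Op 3: F2 acks idx 1 -> match: F0=0 F1=0 F2=1; commitIndex=0
Op 4: append 1 -> log_len=5
Op 5: append 3 -> log_len=8
Op 6: append 3 -> log_len=11
Op 7: F1 acks idx 5 -> match: F0=0 F1=5 F2=1; commitIndex=1
Op 8: F1 acks idx 6 -> match: F0=0 F1=6 F2=1; commitIndex=1
Op 9: append 1 -> log_len=12
Op 10: append 2 -> log_len=14
Op 11: F2 acks idx 1 -> match: F0=0 F1=6 F2=1; commitIndex=1
Op 12: append 1 -> log_len=15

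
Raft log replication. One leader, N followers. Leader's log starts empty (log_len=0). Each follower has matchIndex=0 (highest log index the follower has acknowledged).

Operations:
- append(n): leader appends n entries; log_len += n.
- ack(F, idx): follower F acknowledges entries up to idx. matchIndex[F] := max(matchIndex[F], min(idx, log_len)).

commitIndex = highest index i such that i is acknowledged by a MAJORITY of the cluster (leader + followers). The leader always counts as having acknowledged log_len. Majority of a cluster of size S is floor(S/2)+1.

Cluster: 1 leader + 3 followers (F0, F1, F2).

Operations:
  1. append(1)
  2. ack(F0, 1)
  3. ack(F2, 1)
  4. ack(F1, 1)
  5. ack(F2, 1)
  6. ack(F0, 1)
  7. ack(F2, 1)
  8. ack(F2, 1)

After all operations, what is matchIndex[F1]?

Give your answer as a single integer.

Answer: 1

Derivation:
Op 1: append 1 -> log_len=1
Op 2: F0 acks idx 1 -> match: F0=1 F1=0 F2=0; commitIndex=0
Op 3: F2 acks idx 1 -> match: F0=1 F1=0 F2=1; commitIndex=1
Op 4: F1 acks idx 1 -> match: F0=1 F1=1 F2=1; commitIndex=1
Op 5: F2 acks idx 1 -> match: F0=1 F1=1 F2=1; commitIndex=1
Op 6: F0 acks idx 1 -> match: F0=1 F1=1 F2=1; commitIndex=1
Op 7: F2 acks idx 1 -> match: F0=1 F1=1 F2=1; commitIndex=1
Op 8: F2 acks idx 1 -> match: F0=1 F1=1 F2=1; commitIndex=1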